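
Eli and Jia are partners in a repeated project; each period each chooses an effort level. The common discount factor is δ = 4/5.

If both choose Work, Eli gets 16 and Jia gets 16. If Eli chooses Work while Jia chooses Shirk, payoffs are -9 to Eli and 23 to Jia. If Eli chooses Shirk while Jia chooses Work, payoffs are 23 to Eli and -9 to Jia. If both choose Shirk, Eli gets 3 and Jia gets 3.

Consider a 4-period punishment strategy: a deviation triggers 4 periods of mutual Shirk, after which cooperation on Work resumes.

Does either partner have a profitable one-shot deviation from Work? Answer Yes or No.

No

Comparing payoff streams over the 5 periods until play realigns: cooperate → 16(1+δ+…+δ^4); deviate → 23 + 3(δ+…+δ^4).
Cooperation is sustained iff (16−3)(δ+…+δ^4) ≥ 23−16.
δ+…+δ^4 = 4/5·(1−(4/5)^4)/(1−4/5) = 2.3616, and (23−16)/(16−3) = 0.5385.
2.3616 ≥ 0.5385, so cooperation is sustainable.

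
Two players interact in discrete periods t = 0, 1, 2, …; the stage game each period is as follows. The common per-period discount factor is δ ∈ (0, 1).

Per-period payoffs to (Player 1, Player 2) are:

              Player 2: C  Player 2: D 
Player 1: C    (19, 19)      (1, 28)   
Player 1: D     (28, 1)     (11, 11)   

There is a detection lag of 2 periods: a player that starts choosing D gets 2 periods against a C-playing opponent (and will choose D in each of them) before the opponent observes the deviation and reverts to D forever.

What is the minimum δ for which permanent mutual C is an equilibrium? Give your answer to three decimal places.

Deviating for the 2 undetected periods gains 28−19 = 9 per period over cooperation, then loses 19−11 = 8 per period forever once punishment starts.
Gain: 9(1 + δ + … + δ^1); loss: 8·δ^2/(1−δ).
No profitable deviation ⇔ 9(1−δ^2) ≤ 8·δ^2, i.e. δ^2 ≥ 9/(9+8) = 9/17.
Hence δ ≥ (9/17)^(1/2) ≈ 0.728.

0.728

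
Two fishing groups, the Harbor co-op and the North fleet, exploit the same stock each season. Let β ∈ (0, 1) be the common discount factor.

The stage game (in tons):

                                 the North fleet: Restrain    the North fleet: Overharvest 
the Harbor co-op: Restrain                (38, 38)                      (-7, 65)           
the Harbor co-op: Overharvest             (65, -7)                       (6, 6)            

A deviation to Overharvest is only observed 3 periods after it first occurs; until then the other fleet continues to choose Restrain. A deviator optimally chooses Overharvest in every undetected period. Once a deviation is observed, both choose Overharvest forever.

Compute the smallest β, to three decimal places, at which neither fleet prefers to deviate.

Deviating for the 3 undetected periods gains 65−38 = 27 per period over cooperation, then loses 38−6 = 32 per period forever once punishment starts.
Gain: 27(1 + β + … + β^2); loss: 32·β^3/(1−β).
No profitable deviation ⇔ 27(1−β^3) ≤ 32·β^3, i.e. β^3 ≥ 27/(27+32) = 27/59.
Hence β ≥ (27/59)^(1/3) ≈ 0.771.

0.771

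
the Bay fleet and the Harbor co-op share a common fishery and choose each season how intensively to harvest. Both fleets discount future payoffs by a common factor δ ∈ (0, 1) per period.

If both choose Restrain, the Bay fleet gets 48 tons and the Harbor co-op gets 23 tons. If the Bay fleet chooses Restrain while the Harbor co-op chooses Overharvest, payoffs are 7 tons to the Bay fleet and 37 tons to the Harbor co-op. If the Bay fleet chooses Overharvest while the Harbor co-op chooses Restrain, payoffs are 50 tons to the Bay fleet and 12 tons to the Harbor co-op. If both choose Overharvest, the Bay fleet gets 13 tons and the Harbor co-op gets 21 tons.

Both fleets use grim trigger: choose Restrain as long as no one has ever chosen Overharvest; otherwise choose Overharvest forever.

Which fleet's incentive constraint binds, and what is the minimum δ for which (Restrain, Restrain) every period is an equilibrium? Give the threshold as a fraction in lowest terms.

For the Bay fleet: deviation gain 50−48 = 2, per-period punishment loss 48−13 = 35. IC gives δ ≥ 2/37.
For the Harbor co-op: gain 14, loss 2 per period, so δ ≥ 14/16 = 7/8.
The tighter constraint is the Harbor co-op's, so cooperation needs δ ≥ 7/8.

the Harbor co-op; δ ≥ 7/8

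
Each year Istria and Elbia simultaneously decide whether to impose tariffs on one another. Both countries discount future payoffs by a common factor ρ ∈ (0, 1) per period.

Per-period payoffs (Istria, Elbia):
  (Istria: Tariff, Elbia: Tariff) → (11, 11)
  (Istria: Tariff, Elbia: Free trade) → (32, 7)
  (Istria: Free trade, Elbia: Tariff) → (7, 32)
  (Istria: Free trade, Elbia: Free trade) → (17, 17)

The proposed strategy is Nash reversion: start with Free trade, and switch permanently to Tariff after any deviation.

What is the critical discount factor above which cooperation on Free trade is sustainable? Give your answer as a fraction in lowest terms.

Under grim trigger the critical discount factor is (T−C)/(T−P) with T = 32, C = 17, P = 11.
ρ* = (32−17)/(32−11) = 15/21 = 5/7.

5/7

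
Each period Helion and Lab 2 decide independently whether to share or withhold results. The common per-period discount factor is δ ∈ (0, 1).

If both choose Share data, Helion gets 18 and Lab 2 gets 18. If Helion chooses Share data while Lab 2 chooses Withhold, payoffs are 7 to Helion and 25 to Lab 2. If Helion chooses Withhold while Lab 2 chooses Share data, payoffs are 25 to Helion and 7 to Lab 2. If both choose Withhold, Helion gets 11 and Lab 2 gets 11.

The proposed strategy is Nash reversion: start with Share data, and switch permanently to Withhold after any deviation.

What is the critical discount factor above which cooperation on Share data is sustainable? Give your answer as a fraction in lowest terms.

One-period gain from deviating is 25 − 18 = 7. The loss is 18 − 11 = 7 in every subsequent period, with present value 7·δ/(1−δ).
Deviation is unprofitable when 7·δ/(1−δ) ≥ 7, i.e. δ/(1−δ) ≥ 1.
Equivalently δ ≥ 7/(7+7) = 1/2.

1/2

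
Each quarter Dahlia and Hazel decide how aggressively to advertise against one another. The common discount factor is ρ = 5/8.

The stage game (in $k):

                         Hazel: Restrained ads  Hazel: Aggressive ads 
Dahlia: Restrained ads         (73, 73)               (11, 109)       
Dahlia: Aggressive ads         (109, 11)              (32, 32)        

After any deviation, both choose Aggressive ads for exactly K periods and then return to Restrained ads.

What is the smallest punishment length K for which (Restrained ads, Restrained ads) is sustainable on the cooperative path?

IC: ρ(1−ρ^K)/(1−ρ) ≥ (109−73)/(73−32) = 36/41.
With ρ = 5/8: need 1 − ρ^K ≥ 36/41·(1−5/8)/(5/8), i.e. ρ^K ≤ 0.4732.
Since (5/8)^1 = 0.6250 and (5/8)^2 = 0.3906, the smallest such K is 2.

2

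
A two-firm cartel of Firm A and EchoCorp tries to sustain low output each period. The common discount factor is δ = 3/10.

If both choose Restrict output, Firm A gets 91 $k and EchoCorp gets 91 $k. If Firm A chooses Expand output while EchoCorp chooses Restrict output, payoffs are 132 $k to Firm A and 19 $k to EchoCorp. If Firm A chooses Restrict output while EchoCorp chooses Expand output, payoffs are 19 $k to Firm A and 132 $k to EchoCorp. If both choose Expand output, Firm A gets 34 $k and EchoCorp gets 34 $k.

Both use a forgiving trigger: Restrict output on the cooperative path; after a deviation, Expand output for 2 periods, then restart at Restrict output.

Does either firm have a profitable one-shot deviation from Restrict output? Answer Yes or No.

Yes

Comparing payoff streams over the 3 periods until play realigns: cooperate → 91(1+δ+…+δ^2); deviate → 132 + 34(δ+…+δ^2).
Cooperation is sustained iff (91−34)(δ+…+δ^2) ≥ 132−91.
δ+…+δ^2 = 3/10·(1−(3/10)^2)/(1−3/10) = 0.3900, and (132−91)/(91−34) = 0.7193.
0.3900 < 0.7193, so cooperation is not sustainable.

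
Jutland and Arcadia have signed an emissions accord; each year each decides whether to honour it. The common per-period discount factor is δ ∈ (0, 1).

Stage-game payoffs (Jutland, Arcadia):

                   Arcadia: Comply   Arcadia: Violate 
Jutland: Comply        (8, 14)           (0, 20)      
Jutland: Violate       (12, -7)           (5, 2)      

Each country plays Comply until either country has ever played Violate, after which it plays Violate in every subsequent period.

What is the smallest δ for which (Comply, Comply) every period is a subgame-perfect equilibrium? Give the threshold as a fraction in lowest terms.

Jutland's threshold: (12−8)/(12−5) = 4/7.
Arcadia's threshold: (20−14)/(20−2) = 1/3.
4/7 > 1/3, so Jutland binds and δ* = 4/7.

4/7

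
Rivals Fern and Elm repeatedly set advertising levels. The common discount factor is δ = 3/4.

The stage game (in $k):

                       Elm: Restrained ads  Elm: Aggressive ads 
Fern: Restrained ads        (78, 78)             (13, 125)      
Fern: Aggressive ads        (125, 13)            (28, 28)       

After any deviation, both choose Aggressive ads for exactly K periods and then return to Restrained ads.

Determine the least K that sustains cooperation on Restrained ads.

Need Σ_{k=1}^{K} δ^k ≥ (125−78)/(78−28) = 0.9400 at δ = 3/4.
At K = 1 the sum is 0.7500 < 0.9400; at K = 2 it is 1.3125 ≥ 0.9400.
So the minimum punishment length is K = 2.

2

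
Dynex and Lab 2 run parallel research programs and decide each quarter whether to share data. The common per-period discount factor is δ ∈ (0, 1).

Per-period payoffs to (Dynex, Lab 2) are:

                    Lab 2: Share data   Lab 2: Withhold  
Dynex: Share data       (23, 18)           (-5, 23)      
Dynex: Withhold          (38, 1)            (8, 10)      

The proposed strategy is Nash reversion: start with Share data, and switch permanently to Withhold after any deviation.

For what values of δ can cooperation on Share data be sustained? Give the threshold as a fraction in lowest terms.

Dynex's threshold: (38−23)/(38−8) = 1/2.
Lab 2's threshold: (23−18)/(23−10) = 5/13.
1/2 > 5/13, so Dynex binds and δ* = 1/2.

1/2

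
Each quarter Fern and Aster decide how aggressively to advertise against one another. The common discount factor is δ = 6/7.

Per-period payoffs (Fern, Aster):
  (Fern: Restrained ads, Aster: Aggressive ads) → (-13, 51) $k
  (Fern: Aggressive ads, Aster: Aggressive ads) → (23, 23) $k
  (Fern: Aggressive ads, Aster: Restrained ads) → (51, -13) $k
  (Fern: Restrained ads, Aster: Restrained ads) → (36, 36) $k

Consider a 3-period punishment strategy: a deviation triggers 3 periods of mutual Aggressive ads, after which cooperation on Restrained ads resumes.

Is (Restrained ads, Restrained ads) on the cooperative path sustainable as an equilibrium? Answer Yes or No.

A one-shot deviation gives 51 now, then 23 for 3 periods, then back to 36.
Gain from deviating: (51−36) today; loss: (36−23) in each of the next 3 periods.
No-deviation condition: (36−23)(δ+…+δ^3) ≥ 51−36, i.e. δ+…+δ^3 ≥ 15/13.
At δ = 6/7: δ+…+δ^3 = 2.2216 ≥ 1.1538.
So cooperation is sustainable.

Yes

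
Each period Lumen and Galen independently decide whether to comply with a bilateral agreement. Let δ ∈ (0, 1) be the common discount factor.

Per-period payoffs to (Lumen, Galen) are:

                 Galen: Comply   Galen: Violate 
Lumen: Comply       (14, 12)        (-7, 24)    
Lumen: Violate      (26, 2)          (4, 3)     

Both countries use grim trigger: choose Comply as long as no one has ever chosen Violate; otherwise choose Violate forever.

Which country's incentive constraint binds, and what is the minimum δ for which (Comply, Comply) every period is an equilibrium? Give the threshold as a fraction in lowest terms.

Galen; δ ≥ 4/7

Lumen's threshold: (26−14)/(26−4) = 6/11.
Galen's threshold: (24−12)/(24−3) = 4/7.
6/11 < 4/7, so Galen binds and δ* = 4/7.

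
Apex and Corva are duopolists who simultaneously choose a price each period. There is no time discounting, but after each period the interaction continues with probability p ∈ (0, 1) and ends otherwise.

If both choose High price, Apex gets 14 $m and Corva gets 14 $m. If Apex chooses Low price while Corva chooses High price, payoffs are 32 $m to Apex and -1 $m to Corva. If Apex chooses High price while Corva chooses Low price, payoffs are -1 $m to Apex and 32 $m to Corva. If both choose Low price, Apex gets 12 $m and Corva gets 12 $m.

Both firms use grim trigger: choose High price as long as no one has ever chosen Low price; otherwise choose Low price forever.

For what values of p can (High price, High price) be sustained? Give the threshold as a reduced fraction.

9/10

Expected cooperation value is 14 + p·14 + p²·14 + … = 14/(1−p); deviation gives 32 + p·12/(1−p).
14 ≥ 32(1−p) + 12p ⇒ 20p ≥ 18 ⇒ p ≥ 18/20 = 9/10.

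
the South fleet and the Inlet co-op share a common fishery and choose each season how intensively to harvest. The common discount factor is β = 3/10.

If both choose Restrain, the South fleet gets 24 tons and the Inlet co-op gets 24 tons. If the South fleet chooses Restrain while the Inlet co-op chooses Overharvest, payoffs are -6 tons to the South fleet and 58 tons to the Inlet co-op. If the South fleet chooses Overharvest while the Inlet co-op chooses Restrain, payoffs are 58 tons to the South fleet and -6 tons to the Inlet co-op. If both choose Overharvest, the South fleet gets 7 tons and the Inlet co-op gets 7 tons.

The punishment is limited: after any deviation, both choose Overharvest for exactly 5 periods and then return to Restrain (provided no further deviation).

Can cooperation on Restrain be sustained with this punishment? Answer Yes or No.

No

IC: β+…+β^5 ≥ (58−24)/(24−7) = 2.
At β = 3/10: partial sum = 0.4275 < 2.0000. Cooperation not sustainable.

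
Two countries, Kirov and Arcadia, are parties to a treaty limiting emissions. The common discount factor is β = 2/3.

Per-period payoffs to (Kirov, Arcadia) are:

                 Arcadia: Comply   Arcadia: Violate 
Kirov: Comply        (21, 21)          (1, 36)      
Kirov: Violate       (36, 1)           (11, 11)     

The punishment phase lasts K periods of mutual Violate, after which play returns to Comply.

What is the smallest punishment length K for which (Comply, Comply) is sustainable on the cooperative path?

Need Σ_{k=1}^{K} β^k ≥ (36−21)/(21−11) = 1.5000 at β = 2/3.
At K = 3 the sum is 1.4074 < 1.5000; at K = 4 it is 1.6049 ≥ 1.5000.
So the minimum punishment length is K = 4.

4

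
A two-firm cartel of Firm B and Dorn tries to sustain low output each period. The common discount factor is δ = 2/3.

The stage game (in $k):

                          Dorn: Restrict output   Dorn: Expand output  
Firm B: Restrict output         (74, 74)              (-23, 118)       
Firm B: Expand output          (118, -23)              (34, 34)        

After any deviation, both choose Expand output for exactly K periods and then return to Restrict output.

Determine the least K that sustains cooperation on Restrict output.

Need Σ_{k=1}^{K} δ^k ≥ (118−74)/(74−34) = 1.1000 at δ = 2/3.
At K = 1 the sum is 0.6667 < 1.1000; at K = 2 it is 1.1111 ≥ 1.1000.
So the minimum punishment length is K = 2.

2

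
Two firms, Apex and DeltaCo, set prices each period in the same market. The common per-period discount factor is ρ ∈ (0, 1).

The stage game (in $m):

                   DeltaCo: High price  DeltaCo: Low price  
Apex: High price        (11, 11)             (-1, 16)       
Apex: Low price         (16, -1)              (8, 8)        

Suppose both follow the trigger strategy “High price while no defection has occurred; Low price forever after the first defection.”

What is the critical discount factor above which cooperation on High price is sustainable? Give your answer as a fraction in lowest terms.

One-period gain from deviating is 16 − 11 = 5. The loss is 11 − 8 = 3 in every subsequent period, with present value 3·ρ/(1−ρ).
Deviation is unprofitable when 3·ρ/(1−ρ) ≥ 5, i.e. ρ/(1−ρ) ≥ 5/3.
Equivalently ρ ≥ 5/(5+3) = 5/8.

5/8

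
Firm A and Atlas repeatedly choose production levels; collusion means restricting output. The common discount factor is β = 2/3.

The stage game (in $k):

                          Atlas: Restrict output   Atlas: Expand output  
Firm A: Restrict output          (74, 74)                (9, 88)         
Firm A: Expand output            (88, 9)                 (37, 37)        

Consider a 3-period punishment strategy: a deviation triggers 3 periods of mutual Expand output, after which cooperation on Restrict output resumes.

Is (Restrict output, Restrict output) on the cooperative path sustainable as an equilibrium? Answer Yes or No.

IC: β+…+β^3 ≥ (88−74)/(74−37) = 14/37.
At β = 2/3: partial sum = 1.4074 ≥ 0.3784. Cooperation sustainable.

Yes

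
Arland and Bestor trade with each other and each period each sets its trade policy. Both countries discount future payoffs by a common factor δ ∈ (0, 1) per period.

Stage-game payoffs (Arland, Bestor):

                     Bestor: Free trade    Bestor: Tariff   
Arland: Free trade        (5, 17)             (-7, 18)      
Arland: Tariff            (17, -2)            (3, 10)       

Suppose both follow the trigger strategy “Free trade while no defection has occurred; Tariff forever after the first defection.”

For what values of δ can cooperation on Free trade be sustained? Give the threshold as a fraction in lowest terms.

6/7

Arland: cooperation gives 5 each period; deviation gives 17 once then 3 forever.
  5/(1−δ) ≥ 17 + 3δ/(1−δ) ⇒ δ ≥ 12/14 = 6/7.
Bestor: cooperation gives 17 each period; deviation gives 18 once then 10 forever.
  δ ≥ 1/8.
Both must hold, so the binding constraint is Arland's: δ ≥ 6/7.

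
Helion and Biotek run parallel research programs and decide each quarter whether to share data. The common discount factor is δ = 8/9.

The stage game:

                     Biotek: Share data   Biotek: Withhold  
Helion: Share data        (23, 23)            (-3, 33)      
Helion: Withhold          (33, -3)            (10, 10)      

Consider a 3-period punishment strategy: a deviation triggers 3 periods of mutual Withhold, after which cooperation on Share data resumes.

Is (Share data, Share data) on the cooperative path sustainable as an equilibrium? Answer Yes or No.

A one-shot deviation gives 33 now, then 10 for 3 periods, then back to 23.
Gain from deviating: (33−23) today; loss: (23−10) in each of the next 3 periods.
No-deviation condition: (23−10)(δ+…+δ^3) ≥ 33−23, i.e. δ+…+δ^3 ≥ 10/13.
At δ = 8/9: δ+…+δ^3 = 2.3813 ≥ 0.7692.
So cooperation is sustainable.

Yes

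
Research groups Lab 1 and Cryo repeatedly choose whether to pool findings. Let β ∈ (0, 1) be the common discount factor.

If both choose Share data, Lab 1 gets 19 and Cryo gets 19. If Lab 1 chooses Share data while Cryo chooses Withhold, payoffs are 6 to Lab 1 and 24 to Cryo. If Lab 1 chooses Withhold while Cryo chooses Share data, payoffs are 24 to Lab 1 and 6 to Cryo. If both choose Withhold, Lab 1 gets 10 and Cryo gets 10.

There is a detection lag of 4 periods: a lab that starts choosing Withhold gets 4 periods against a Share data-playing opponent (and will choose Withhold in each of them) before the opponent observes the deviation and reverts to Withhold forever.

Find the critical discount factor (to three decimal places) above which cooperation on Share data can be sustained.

A deviator earns 24 for 4 periods, then 10 forever; cooperating earns 19 forever. Multiplying the IC by (1−β):
19 ≥ 24(1−β^4) + 10β^4, so 14·β^4 ≥ 5 and β^4 ≥ 5/14.
β ≥ (5/14)^(1/4) ≈ 0.773.

0.773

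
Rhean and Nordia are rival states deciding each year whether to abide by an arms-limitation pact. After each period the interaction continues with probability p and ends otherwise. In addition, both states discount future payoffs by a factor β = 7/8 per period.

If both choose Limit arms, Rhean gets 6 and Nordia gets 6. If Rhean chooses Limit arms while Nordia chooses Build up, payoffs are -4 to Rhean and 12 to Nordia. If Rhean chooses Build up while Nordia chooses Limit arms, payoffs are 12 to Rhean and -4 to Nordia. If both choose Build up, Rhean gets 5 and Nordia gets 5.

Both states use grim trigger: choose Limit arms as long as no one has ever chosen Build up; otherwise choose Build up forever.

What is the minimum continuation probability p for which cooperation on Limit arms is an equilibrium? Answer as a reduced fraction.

48/49

Expected continuation weight on next period's payoff is β·p = 7/8·p, which plays the role of the discount factor.
Cooperation requires 7/8·p ≥ (12−6)/(12−5) = 6/7, hence p ≥ 48/49.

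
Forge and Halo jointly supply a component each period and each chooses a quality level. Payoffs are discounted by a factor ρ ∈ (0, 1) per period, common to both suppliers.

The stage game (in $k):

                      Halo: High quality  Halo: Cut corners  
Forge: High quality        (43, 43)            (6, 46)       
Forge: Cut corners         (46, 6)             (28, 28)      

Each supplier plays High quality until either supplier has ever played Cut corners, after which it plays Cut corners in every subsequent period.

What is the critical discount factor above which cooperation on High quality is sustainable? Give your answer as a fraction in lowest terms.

Cooperation forever yields 43 each period: 43/(1−ρ).
Deviating yields 46 once, then 28 forever: 46 + 28ρ/(1−ρ).
No profitable deviation requires 43/(1−ρ) ≥ 46 + 28ρ/(1−ρ).
Multiplying by (1−ρ): 43 ≥ 46(1−ρ) + 28ρ = 46 − 18ρ.
So 18ρ ≥ 3, i.e. ρ ≥ 3/18 = 1/6.

1/6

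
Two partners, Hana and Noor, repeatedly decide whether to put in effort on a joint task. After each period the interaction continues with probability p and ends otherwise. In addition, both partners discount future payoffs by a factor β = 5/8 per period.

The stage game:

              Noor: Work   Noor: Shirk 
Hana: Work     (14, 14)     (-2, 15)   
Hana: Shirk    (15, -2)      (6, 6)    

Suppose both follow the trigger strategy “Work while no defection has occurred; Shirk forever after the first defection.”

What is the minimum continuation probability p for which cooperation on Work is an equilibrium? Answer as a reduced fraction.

With continuation probability p and discount β, the effective per-period discount factor is βp.
Grim-trigger IC: βp ≥ (15−14)/(15−6) = 1/9.
So p ≥ (1/9)/(5/8) = 8/45.

8/45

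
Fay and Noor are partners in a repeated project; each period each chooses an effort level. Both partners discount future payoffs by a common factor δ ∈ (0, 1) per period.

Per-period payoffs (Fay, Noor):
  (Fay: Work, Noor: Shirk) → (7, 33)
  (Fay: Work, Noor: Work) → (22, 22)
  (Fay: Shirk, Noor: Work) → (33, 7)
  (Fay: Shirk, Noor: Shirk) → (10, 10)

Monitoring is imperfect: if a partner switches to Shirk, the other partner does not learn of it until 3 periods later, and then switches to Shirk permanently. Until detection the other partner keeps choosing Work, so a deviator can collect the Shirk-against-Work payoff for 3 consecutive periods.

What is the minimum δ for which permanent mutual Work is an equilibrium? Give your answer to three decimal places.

The best deviation is to choose Shirk for all 3 undetected periods, earning 33 each, then 10 forever once detected.
Deviation value: 33(1−δ^3)/(1−δ) + 10δ^3/(1−δ); cooperation value: 22/(1−δ).
IC: 22 ≥ 33(1−δ^3) + 10δ^3 = 33 − 23δ^3.
So δ^3 ≥ 11/23, giving δ ≥ (11/23)^(1/3) ≈ 0.782.

0.782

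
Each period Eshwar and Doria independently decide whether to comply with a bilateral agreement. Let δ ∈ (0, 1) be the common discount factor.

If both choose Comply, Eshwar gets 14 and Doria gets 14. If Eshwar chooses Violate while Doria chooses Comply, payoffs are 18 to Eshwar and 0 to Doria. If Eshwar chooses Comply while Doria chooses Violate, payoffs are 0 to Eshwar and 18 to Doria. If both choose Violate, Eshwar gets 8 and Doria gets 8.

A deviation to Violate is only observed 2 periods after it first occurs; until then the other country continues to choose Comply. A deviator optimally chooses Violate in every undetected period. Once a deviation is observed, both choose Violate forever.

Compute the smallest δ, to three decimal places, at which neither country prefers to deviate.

Deviating for the 2 undetected periods gains 18−14 = 4 per period over cooperation, then loses 14−8 = 6 per period forever once punishment starts.
Gain: 4(1 + δ + … + δ^1); loss: 6·δ^2/(1−δ).
No profitable deviation ⇔ 4(1−δ^2) ≤ 6·δ^2, i.e. δ^2 ≥ 4/(4+6) = 2/5.
Hence δ ≥ (2/5)^(1/2) ≈ 0.632.

0.632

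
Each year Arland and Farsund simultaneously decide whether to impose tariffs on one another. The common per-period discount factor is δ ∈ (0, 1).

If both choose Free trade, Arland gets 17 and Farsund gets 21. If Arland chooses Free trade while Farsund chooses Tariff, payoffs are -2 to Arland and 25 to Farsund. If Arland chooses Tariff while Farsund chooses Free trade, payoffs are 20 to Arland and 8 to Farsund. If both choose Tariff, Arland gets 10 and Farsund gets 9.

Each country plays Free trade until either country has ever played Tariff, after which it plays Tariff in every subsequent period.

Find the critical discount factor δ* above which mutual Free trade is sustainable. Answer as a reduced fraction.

Arland: cooperation gives 17 each period; deviation gives 20 once then 10 forever.
  17/(1−δ) ≥ 20 + 10δ/(1−δ) ⇒ δ ≥ 3/10.
Farsund: cooperation gives 21 each period; deviation gives 25 once then 9 forever.
  δ ≥ 4/16 = 1/4.
Both must hold, so the binding constraint is Arland's: δ ≥ 3/10.

3/10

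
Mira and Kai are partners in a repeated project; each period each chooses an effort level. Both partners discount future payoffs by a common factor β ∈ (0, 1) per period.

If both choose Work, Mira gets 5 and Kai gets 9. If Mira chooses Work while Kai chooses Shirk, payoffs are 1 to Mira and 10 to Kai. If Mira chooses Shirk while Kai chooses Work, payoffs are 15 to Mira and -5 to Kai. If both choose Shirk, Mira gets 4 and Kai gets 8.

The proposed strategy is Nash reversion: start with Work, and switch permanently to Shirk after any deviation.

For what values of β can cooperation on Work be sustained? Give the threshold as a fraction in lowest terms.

10/11

Mira's threshold: (15−5)/(15−4) = 10/11.
Kai's threshold: (10−9)/(10−8) = 1/2.
10/11 > 1/2, so Mira binds and β* = 10/11.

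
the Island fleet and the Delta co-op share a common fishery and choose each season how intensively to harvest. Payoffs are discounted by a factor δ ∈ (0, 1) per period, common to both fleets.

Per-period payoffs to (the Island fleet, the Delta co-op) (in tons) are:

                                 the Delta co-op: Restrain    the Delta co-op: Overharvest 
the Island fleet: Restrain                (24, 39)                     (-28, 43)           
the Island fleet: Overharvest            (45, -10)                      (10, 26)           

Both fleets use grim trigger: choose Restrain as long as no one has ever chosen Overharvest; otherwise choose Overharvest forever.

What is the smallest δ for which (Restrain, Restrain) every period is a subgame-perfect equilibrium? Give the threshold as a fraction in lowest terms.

the Island fleet's threshold: (45−24)/(45−10) = 3/5.
the Delta co-op's threshold: (43−39)/(43−26) = 4/17.
3/5 > 4/17, so the Island fleet binds and δ* = 3/5.

3/5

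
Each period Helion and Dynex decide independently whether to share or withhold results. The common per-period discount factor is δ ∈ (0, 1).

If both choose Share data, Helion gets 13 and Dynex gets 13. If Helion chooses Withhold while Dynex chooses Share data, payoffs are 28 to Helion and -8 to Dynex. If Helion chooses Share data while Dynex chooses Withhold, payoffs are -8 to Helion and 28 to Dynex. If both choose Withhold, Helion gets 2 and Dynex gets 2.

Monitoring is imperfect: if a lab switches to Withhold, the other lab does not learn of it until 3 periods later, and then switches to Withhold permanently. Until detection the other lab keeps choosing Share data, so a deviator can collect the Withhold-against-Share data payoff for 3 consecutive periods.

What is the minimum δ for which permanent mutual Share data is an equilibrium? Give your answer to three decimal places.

The best deviation is to choose Withhold for all 3 undetected periods, earning 28 each, then 2 forever once detected.
Deviation value: 28(1−δ^3)/(1−δ) + 2δ^3/(1−δ); cooperation value: 13/(1−δ).
IC: 13 ≥ 28(1−δ^3) + 2δ^3 = 28 − 26δ^3.
So δ^3 ≥ 15/26, giving δ ≥ (15/26)^(1/3) ≈ 0.832.

0.832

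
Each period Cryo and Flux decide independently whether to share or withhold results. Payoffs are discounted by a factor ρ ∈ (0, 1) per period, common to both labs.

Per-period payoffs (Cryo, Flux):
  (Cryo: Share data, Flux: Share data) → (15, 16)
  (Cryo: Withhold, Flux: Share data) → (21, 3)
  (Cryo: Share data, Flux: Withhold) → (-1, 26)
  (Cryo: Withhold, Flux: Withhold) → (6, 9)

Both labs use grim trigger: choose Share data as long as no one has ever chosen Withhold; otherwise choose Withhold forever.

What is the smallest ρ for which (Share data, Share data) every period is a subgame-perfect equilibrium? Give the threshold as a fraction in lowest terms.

10/17

Cryo's threshold: (21−15)/(21−6) = 2/5.
Flux's threshold: (26−16)/(26−9) = 10/17.
2/5 < 10/17, so Flux binds and ρ* = 10/17.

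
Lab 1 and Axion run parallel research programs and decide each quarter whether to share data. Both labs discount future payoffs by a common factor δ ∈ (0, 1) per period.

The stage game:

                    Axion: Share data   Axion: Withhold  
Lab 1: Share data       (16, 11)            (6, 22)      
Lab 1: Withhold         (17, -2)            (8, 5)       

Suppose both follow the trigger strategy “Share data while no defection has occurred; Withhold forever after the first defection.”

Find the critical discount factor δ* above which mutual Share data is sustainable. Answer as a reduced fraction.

Lab 1's threshold: (17−16)/(17−8) = 1/9.
Axion's threshold: (22−11)/(22−5) = 11/17.
1/9 < 11/17, so Axion binds and δ* = 11/17.

11/17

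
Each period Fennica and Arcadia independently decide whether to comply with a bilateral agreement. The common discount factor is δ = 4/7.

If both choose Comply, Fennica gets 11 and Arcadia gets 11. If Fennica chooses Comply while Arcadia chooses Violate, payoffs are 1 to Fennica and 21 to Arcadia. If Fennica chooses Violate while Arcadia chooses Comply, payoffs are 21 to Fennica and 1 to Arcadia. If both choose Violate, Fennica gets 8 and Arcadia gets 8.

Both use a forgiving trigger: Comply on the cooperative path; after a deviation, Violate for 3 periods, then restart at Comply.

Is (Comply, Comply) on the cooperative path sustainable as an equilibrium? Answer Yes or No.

No

A one-shot deviation gives 21 now, then 8 for 3 periods, then back to 11.
Gain from deviating: (21−11) today; loss: (11−8) in each of the next 3 periods.
No-deviation condition: (11−8)(δ+…+δ^3) ≥ 21−11, i.e. δ+…+δ^3 ≥ 10/3.
At δ = 4/7: δ+…+δ^3 = 1.0845 < 3.3333.
So cooperation is not sustainable.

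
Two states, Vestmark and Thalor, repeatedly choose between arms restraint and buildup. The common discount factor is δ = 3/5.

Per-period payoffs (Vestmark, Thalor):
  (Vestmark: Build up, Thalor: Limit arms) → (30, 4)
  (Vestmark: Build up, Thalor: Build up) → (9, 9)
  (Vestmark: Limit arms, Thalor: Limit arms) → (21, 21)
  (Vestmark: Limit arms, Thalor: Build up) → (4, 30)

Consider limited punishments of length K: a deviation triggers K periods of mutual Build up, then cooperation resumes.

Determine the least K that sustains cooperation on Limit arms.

Need Σ_{k=1}^{K} δ^k ≥ (30−21)/(21−9) = 0.7500 at δ = 3/5.
At K = 1 the sum is 0.6000 < 0.7500; at K = 2 it is 0.9600 ≥ 0.7500.
So the minimum punishment length is K = 2.

2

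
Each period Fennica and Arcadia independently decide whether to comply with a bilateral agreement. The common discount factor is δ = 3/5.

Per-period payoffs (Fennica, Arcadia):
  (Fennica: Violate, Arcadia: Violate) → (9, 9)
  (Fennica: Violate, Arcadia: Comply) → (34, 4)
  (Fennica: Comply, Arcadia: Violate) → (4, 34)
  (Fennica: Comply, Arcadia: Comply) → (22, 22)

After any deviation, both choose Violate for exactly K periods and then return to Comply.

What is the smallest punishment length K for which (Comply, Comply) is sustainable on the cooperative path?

2

IC: δ(1−δ^K)/(1−δ) ≥ (34−22)/(22−9) = 12/13.
With δ = 3/5: need 1 − δ^K ≥ 12/13·(1−3/5)/(3/5), i.e. δ^K ≤ 0.3846.
Since (3/5)^1 = 0.6000 and (3/5)^2 = 0.3600, the smallest such K is 2.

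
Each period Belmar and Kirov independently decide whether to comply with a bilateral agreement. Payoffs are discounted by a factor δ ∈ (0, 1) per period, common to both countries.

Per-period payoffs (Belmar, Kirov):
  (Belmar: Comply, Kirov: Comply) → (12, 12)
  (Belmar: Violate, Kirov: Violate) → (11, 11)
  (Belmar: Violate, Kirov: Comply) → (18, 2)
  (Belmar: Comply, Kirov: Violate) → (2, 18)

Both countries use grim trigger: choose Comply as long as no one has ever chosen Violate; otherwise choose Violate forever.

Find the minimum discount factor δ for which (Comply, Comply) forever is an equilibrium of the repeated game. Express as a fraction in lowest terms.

6/7

One-period gain from deviating is 18 − 12 = 6. The loss is 12 − 11 = 1 in every subsequent period, with present value 1·δ/(1−δ).
Deviation is unprofitable when 1·δ/(1−δ) ≥ 6, i.e. δ/(1−δ) ≥ 6.
Equivalently δ ≥ 6/(6+1) = 6/7.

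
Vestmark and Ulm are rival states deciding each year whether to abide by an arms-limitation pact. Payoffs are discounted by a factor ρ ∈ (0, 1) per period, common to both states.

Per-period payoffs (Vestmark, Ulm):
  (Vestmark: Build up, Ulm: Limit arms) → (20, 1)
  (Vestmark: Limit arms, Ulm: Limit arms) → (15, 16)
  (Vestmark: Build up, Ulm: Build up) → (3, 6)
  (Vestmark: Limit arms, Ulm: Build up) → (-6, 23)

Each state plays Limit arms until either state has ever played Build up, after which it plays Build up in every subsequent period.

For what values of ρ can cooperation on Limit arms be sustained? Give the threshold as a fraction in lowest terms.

7/17

Vestmark: cooperation gives 15 each period; deviation gives 20 once then 3 forever.
  15/(1−ρ) ≥ 20 + 3ρ/(1−ρ) ⇒ ρ ≥ 5/17.
Ulm: cooperation gives 16 each period; deviation gives 23 once then 6 forever.
  ρ ≥ 7/17.
Both must hold, so the binding constraint is Ulm's: ρ ≥ 7/17.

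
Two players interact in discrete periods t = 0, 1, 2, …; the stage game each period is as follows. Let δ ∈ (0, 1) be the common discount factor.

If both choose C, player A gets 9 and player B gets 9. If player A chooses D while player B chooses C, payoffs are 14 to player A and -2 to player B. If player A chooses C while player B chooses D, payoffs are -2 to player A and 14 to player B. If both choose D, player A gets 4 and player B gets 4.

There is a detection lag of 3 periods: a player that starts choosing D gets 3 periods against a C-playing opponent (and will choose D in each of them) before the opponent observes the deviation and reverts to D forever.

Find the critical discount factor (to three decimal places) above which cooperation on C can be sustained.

Deviating for the 3 undetected periods gains 14−9 = 5 per period over cooperation, then loses 9−4 = 5 per period forever once punishment starts.
Gain: 5(1 + δ + … + δ^2); loss: 5·δ^3/(1−δ).
No profitable deviation ⇔ 5(1−δ^3) ≤ 5·δ^3, i.e. δ^3 ≥ 5/(5+5) = 1/2.
Hence δ ≥ (1/2)^(1/3) ≈ 0.794.

0.794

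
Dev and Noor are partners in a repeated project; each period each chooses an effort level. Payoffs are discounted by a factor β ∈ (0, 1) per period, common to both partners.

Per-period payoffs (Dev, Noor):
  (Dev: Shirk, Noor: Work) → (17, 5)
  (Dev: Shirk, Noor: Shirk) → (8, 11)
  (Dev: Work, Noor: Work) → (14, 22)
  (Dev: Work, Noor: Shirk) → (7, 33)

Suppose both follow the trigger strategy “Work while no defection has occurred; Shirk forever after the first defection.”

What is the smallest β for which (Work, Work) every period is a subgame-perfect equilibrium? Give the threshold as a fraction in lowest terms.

Dev's threshold: (17−14)/(17−8) = 1/3.
Noor's threshold: (33−22)/(33−11) = 1/2.
1/3 < 1/2, so Noor binds and β* = 1/2.

1/2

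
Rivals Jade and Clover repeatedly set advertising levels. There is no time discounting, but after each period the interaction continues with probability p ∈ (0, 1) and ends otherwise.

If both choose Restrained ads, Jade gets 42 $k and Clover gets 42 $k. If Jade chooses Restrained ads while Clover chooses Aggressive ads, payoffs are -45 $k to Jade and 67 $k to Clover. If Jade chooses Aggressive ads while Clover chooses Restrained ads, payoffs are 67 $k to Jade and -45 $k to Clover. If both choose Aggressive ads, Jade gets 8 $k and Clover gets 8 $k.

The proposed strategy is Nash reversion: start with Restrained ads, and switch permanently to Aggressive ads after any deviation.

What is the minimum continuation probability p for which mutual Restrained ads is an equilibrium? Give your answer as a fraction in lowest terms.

25/59

With no time discounting, the continuation probability p plays the role of the discount factor.
Grim-trigger IC: 42/(1−p) ≥ 67 + 8p/(1−p) ⇒ p ≥ (67−42)/(67−8) = 25/59.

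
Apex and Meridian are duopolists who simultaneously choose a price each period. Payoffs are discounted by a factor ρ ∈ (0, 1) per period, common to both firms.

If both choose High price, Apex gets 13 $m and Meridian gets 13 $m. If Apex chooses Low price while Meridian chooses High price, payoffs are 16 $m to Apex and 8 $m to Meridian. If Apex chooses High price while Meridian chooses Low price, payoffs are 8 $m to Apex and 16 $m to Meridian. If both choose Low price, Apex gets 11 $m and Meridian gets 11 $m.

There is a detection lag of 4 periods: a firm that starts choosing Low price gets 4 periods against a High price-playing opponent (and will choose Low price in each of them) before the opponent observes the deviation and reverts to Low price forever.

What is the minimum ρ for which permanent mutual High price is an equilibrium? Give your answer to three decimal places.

The best deviation is to choose Low price for all 4 undetected periods, earning 16 each, then 11 forever once detected.
Deviation value: 16(1−ρ^4)/(1−ρ) + 11ρ^4/(1−ρ); cooperation value: 13/(1−ρ).
IC: 13 ≥ 16(1−ρ^4) + 11ρ^4 = 16 − 5ρ^4.
So ρ^4 ≥ 3/5, giving ρ ≥ (3/5)^(1/4) ≈ 0.880.

0.880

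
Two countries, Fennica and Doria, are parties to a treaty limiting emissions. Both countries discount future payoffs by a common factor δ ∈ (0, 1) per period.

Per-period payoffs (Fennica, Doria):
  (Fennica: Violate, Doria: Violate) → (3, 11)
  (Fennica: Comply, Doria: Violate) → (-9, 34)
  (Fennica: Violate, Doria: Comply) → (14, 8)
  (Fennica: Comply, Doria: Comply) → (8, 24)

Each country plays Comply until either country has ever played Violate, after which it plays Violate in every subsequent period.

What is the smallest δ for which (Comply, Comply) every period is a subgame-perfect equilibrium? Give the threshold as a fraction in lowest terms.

6/11

Fennica's threshold: (14−8)/(14−3) = 6/11.
Doria's threshold: (34−24)/(34−11) = 10/23.
6/11 > 10/23, so Fennica binds and δ* = 6/11.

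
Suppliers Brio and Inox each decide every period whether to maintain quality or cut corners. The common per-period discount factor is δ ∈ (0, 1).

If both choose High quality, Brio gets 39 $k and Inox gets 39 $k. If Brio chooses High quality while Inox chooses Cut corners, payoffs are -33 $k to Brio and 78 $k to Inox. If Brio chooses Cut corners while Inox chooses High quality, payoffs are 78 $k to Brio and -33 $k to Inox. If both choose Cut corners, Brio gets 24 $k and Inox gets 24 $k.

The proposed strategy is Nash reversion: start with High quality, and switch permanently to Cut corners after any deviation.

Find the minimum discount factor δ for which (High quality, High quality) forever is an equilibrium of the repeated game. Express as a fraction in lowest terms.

13/18

Under grim trigger the critical discount factor is (T−C)/(T−P) with T = 78, C = 39, P = 24.
δ* = (78−39)/(78−24) = 39/54 = 13/18.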